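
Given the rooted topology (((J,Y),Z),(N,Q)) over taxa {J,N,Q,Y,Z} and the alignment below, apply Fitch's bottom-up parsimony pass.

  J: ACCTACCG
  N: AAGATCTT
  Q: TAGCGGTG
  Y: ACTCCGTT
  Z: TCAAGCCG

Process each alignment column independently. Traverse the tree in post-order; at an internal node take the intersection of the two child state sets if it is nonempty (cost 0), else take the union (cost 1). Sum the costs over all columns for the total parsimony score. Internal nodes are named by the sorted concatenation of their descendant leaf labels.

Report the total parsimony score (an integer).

18

JY@0: {A} ∩ {A} = {A} (intersection, +0)
JYZ@0: {A} ∪ {T} = {A,T} (union, +1)
NQ@0: {A} ∪ {T} = {A,T} (union, +1)
JNQYZ@0: {A,T} ∩ {A,T} = {A,T} (intersection, +0)
JY@1: {C} ∩ {C} = {C} (intersection, +0)
JYZ@1: {C} ∩ {C} = {C} (intersection, +0)
NQ@1: {A} ∩ {A} = {A} (intersection, +0)
JNQYZ@1: {C} ∪ {A} = {A,C} (union, +1)
JY@2: {C} ∪ {T} = {C,T} (union, +1)
JYZ@2: {C,T} ∪ {A} = {A,C,T} (union, +1)
NQ@2: {G} ∩ {G} = {G} (intersection, +0)
JNQYZ@2: {A,C,T} ∪ {G} = {A,C,G,T} (union, +1)
JY@3: {T} ∪ {C} = {C,T} (union, +1)
JYZ@3: {C,T} ∪ {A} = {A,C,T} (union, +1)
NQ@3: {A} ∪ {C} = {A,C} (union, +1)
JNQYZ@3: {A,C,T} ∩ {A,C} = {A,C} (intersection, +0)
JY@4: {A} ∪ {C} = {A,C} (union, +1)
JYZ@4: {A,C} ∪ {G} = {A,C,G} (union, +1)
NQ@4: {T} ∪ {G} = {G,T} (union, +1)
JNQYZ@4: {A,C,G} ∩ {G,T} = {G} (intersection, +0)
JY@5: {C} ∪ {G} = {C,G} (union, +1)
JYZ@5: {C,G} ∩ {C} = {C} (intersection, +0)
NQ@5: {C} ∪ {G} = {C,G} (union, +1)
JNQYZ@5: {C} ∩ {C,G} = {C} (intersection, +0)
JY@6: {C} ∪ {T} = {C,T} (union, +1)
JYZ@6: {C,T} ∩ {C} = {C} (intersection, +0)
NQ@6: {T} ∩ {T} = {T} (intersection, +0)
JNQYZ@6: {C} ∪ {T} = {C,T} (union, +1)
JY@7: {G} ∪ {T} = {G,T} (union, +1)
JYZ@7: {G,T} ∩ {G} = {G} (intersection, +0)
NQ@7: {T} ∪ {G} = {G,T} (union, +1)
JNQYZ@7: {G} ∩ {G,T} = {G} (intersection, +0)
per-site changes: [2, 1, 3, 3, 3, 2, 2, 2]; total = 18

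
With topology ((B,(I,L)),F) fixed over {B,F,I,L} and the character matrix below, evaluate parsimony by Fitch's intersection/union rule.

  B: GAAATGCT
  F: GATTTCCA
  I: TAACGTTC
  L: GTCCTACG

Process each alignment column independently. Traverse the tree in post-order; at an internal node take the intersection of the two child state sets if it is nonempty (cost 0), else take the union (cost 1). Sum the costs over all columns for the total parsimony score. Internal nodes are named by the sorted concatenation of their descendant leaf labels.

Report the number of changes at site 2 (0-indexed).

2

site 0, node IL: I={T} ∪ L={G} → {G,T} (+1)
site 0, node BIL: B={G} ∩ IL={G,T} → {G} (+0)
site 0, node BFIL: BIL={G} ∩ F={G} → {G} (+0)
site 1, node IL: I={A} ∪ L={T} → {A,T} (+1)
site 1, node BIL: B={A} ∩ IL={A,T} → {A} (+0)
site 1, node BFIL: BIL={A} ∩ F={A} → {A} (+0)
site 2, node IL: I={A} ∪ L={C} → {A,C} (+1)
site 2, node BIL: B={A} ∩ IL={A,C} → {A} (+0)
site 2, node BFIL: BIL={A} ∪ F={T} → {A,T} (+1)
site 3, node IL: I={C} ∩ L={C} → {C} (+0)
site 3, node BIL: B={A} ∪ IL={C} → {A,C} (+1)
site 3, node BFIL: BIL={A,C} ∪ F={T} → {A,C,T} (+1)
site 4, node IL: I={G} ∪ L={T} → {G,T} (+1)
site 4, node BIL: B={T} ∩ IL={G,T} → {T} (+0)
site 4, node BFIL: BIL={T} ∩ F={T} → {T} (+0)
site 5, node IL: I={T} ∪ L={A} → {A,T} (+1)
site 5, node BIL: B={G} ∪ IL={A,T} → {A,G,T} (+1)
site 5, node BFIL: BIL={A,G,T} ∪ F={C} → {A,C,G,T} (+1)
site 6, node IL: I={T} ∪ L={C} → {C,T} (+1)
site 6, node BIL: B={C} ∩ IL={C,T} → {C} (+0)
site 6, node BFIL: BIL={C} ∩ F={C} → {C} (+0)
site 7, node IL: I={C} ∪ L={G} → {C,G} (+1)
site 7, node BIL: B={T} ∪ IL={C,G} → {C,G,T} (+1)
site 7, node BFIL: BIL={C,G,T} ∪ F={A} → {A,C,G,T} (+1)
per-site changes: [1, 1, 2, 2, 1, 3, 1, 3]; total = 14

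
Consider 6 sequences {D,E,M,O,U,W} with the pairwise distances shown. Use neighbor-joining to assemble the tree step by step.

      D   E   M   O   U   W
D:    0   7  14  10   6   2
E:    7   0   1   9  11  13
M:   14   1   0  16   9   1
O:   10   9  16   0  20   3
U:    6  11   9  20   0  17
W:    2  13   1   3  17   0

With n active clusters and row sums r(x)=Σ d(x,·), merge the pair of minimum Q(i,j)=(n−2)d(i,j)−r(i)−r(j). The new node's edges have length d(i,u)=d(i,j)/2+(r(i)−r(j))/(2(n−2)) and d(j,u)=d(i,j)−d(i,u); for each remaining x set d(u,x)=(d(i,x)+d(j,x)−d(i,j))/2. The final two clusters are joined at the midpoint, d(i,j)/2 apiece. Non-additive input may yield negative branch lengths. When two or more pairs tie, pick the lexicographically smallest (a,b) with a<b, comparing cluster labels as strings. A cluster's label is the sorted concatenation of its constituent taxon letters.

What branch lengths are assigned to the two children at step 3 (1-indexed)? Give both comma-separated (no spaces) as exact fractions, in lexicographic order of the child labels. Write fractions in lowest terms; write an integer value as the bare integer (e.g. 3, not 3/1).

1. join O+W (d=3, Q=-82) ⇒ OW; edges |O|=17/4, |W|=-5/4
  updated: d(D,OW)=9/2, d(E,OW)=19/2, d(M,OW)=7, d(OW,U)=17
2. join D+U (d=6, Q=-113/2) ⇒ DU; edges |D|=13/12, |U|=59/12
  updated: d(DU,E)=6, d(DU,M)=17/2, d(DU,OW)=31/4
3. join DU+OW (d=31/4, Q=-31) ⇒ DOUW; edges |DU|=27/8, |OW|=35/8
  updated: d(DOUW,E)=31/8, d(DOUW,M)=31/8
4. join DOUW+E (d=31/8, Q=-35/4) ⇒ DEOUW; edges |DOUW|=27/8, |E|=1/2
  updated: d(DEOUW,M)=1/2
5. join DEOUW+M (d=1/2) ⇒ DEMOUW; edges |DEOUW|=1/4, |M|=1/4
final tree: ((((D:13/12,U:59/12):27/8,(O:17/4,W:-5/4):35/8):27/8,E:1/2):1/4,M:1/4)
total length: 169/8

27/8,35/8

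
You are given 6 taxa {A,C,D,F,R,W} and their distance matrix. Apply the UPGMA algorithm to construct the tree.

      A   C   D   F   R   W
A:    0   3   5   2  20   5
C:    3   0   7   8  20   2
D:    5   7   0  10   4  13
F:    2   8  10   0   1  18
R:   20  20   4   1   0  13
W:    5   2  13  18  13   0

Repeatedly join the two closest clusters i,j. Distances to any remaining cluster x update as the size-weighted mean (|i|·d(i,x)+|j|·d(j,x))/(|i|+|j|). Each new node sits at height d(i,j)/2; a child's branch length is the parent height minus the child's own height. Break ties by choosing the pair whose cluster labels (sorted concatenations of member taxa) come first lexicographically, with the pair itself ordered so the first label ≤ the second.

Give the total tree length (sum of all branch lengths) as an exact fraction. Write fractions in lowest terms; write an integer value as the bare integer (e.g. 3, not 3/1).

step 1: merge (F,R) at d=1; branch lengths F→1/2, R→1/2; new cluster FR
  updated: d(A,FR)=11, d(C,FR)=14, d(D,FR)=7, d(FR,W)=31/2
step 2: merge (C,W) at d=2; branch lengths C→1, W→1; new cluster CW
  updated: d(A,CW)=4, d(CW,D)=10, d(CW,FR)=59/4
step 3: merge (A,CW) at d=4; branch lengths A→2, CW→1; new cluster ACW
  updated: d(ACW,D)=25/3, d(ACW,FR)=27/2
step 4: merge (D,FR) at d=7; branch lengths D→7/2, FR→3; new cluster DFR
  updated: d(ACW,DFR)=106/9
step 5: merge (ACW,DFR) at d=106/9; branch lengths ACW→35/9, DFR→43/18; new cluster ACDFRW
final tree: ((A:2,(C:1,W:1):1):35/9,(D:7/2,(F:1/2,R:1/2):3):43/18)
total length: 169/9

169/9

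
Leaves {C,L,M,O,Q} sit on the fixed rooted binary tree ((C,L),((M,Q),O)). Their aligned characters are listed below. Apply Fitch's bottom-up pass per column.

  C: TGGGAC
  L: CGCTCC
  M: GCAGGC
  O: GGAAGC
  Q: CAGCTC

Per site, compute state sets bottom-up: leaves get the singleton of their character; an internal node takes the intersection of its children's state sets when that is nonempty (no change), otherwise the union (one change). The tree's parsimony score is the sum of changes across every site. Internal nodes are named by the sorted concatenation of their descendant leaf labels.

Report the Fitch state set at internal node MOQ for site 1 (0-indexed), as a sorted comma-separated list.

A,C,G

site 0, node CL: C={T} ∪ L={C} → {C,T} (+1)
site 0, node MQ: M={G} ∪ Q={C} → {C,G} (+1)
site 0, node MOQ: MQ={C,G} ∩ O={G} → {G} (+0)
site 0, node CLMOQ: CL={C,T} ∪ MOQ={G} → {C,G,T} (+1)
site 1, node CL: C={G} ∩ L={G} → {G} (+0)
site 1, node MQ: M={C} ∪ Q={A} → {A,C} (+1)
site 1, node MOQ: MQ={A,C} ∪ O={G} → {A,C,G} (+1)
site 1, node CLMOQ: CL={G} ∩ MOQ={A,C,G} → {G} (+0)
site 2, node CL: C={G} ∪ L={C} → {C,G} (+1)
site 2, node MQ: M={A} ∪ Q={G} → {A,G} (+1)
site 2, node MOQ: MQ={A,G} ∩ O={A} → {A} (+0)
site 2, node CLMOQ: CL={C,G} ∪ MOQ={A} → {A,C,G} (+1)
site 3, node CL: C={G} ∪ L={T} → {G,T} (+1)
site 3, node MQ: M={G} ∪ Q={C} → {C,G} (+1)
site 3, node MOQ: MQ={C,G} ∪ O={A} → {A,C,G} (+1)
site 3, node CLMOQ: CL={G,T} ∩ MOQ={A,C,G} → {G} (+0)
site 4, node CL: C={A} ∪ L={C} → {A,C} (+1)
site 4, node MQ: M={G} ∪ Q={T} → {G,T} (+1)
site 4, node MOQ: MQ={G,T} ∩ O={G} → {G} (+0)
site 4, node CLMOQ: CL={A,C} ∪ MOQ={G} → {A,C,G} (+1)
site 5, node CL: C={C} ∩ L={C} → {C} (+0)
site 5, node MQ: M={C} ∩ Q={C} → {C} (+0)
site 5, node MOQ: MQ={C} ∩ O={C} → {C} (+0)
site 5, node CLMOQ: CL={C} ∩ MOQ={C} → {C} (+0)
per-site changes: [3, 2, 3, 3, 3, 0]; total = 14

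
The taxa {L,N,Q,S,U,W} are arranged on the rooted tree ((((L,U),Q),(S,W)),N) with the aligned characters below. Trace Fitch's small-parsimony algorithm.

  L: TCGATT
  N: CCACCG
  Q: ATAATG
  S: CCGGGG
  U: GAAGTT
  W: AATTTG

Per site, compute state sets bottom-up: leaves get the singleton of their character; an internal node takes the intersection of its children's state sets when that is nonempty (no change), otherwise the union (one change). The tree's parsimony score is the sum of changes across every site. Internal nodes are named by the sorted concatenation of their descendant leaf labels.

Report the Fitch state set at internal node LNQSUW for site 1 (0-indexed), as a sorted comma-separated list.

LU@0: {T} ∪ {G} = {G,T} (union, +1)
LQU@0: {G,T} ∪ {A} = {A,G,T} (union, +1)
SW@0: {C} ∪ {A} = {A,C} (union, +1)
LQSUW@0: {A,G,T} ∩ {A,C} = {A} (intersection, +0)
LNQSUW@0: {A} ∪ {C} = {A,C} (union, +1)
LU@1: {C} ∪ {A} = {A,C} (union, +1)
LQU@1: {A,C} ∪ {T} = {A,C,T} (union, +1)
SW@1: {C} ∪ {A} = {A,C} (union, +1)
LQSUW@1: {A,C,T} ∩ {A,C} = {A,C} (intersection, +0)
LNQSUW@1: {A,C} ∩ {C} = {C} (intersection, +0)
LU@2: {G} ∪ {A} = {A,G} (union, +1)
LQU@2: {A,G} ∩ {A} = {A} (intersection, +0)
SW@2: {G} ∪ {T} = {G,T} (union, +1)
LQSUW@2: {A} ∪ {G,T} = {A,G,T} (union, +1)
LNQSUW@2: {A,G,T} ∩ {A} = {A} (intersection, +0)
LU@3: {A} ∪ {G} = {A,G} (union, +1)
LQU@3: {A,G} ∩ {A} = {A} (intersection, +0)
SW@3: {G} ∪ {T} = {G,T} (union, +1)
LQSUW@3: {A} ∪ {G,T} = {A,G,T} (union, +1)
LNQSUW@3: {A,G,T} ∪ {C} = {A,C,G,T} (union, +1)
LU@4: {T} ∩ {T} = {T} (intersection, +0)
LQU@4: {T} ∩ {T} = {T} (intersection, +0)
SW@4: {G} ∪ {T} = {G,T} (union, +1)
LQSUW@4: {T} ∩ {G,T} = {T} (intersection, +0)
LNQSUW@4: {T} ∪ {C} = {C,T} (union, +1)
LU@5: {T} ∩ {T} = {T} (intersection, +0)
LQU@5: {T} ∪ {G} = {G,T} (union, +1)
SW@5: {G} ∩ {G} = {G} (intersection, +0)
LQSUW@5: {G,T} ∩ {G} = {G} (intersection, +0)
LNQSUW@5: {G} ∩ {G} = {G} (intersection, +0)
per-site changes: [4, 3, 3, 4, 2, 1]; total = 17

C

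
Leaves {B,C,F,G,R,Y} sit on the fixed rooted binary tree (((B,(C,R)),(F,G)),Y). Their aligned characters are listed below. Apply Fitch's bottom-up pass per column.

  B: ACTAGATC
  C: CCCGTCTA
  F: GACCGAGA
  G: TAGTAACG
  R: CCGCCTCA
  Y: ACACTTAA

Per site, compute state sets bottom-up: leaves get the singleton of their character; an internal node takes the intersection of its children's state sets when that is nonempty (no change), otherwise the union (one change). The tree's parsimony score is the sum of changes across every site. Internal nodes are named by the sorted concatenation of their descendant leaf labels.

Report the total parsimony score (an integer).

CR@0: {C} ∩ {C} = {C} (intersection, +0)
BCR@0: {A} ∪ {C} = {A,C} (union, +1)
FG@0: {G} ∪ {T} = {G,T} (union, +1)
BCFGR@0: {A,C} ∪ {G,T} = {A,C,G,T} (union, +1)
BCFGRY@0: {A,C,G,T} ∩ {A} = {A} (intersection, +0)
CR@1: {C} ∩ {C} = {C} (intersection, +0)
BCR@1: {C} ∩ {C} = {C} (intersection, +0)
FG@1: {A} ∩ {A} = {A} (intersection, +0)
BCFGR@1: {C} ∪ {A} = {A,C} (union, +1)
BCFGRY@1: {A,C} ∩ {C} = {C} (intersection, +0)
CR@2: {C} ∪ {G} = {C,G} (union, +1)
BCR@2: {T} ∪ {C,G} = {C,G,T} (union, +1)
FG@2: {C} ∪ {G} = {C,G} (union, +1)
BCFGR@2: {C,G,T} ∩ {C,G} = {C,G} (intersection, +0)
BCFGRY@2: {C,G} ∪ {A} = {A,C,G} (union, +1)
CR@3: {G} ∪ {C} = {C,G} (union, +1)
BCR@3: {A} ∪ {C,G} = {A,C,G} (union, +1)
FG@3: {C} ∪ {T} = {C,T} (union, +1)
BCFGR@3: {A,C,G} ∩ {C,T} = {C} (intersection, +0)
BCFGRY@3: {C} ∩ {C} = {C} (intersection, +0)
CR@4: {T} ∪ {C} = {C,T} (union, +1)
BCR@4: {G} ∪ {C,T} = {C,G,T} (union, +1)
FG@4: {G} ∪ {A} = {A,G} (union, +1)
BCFGR@4: {C,G,T} ∩ {A,G} = {G} (intersection, +0)
BCFGRY@4: {G} ∪ {T} = {G,T} (union, +1)
CR@5: {C} ∪ {T} = {C,T} (union, +1)
BCR@5: {A} ∪ {C,T} = {A,C,T} (union, +1)
FG@5: {A} ∩ {A} = {A} (intersection, +0)
BCFGR@5: {A,C,T} ∩ {A} = {A} (intersection, +0)
BCFGRY@5: {A} ∪ {T} = {A,T} (union, +1)
CR@6: {T} ∪ {C} = {C,T} (union, +1)
BCR@6: {T} ∩ {C,T} = {T} (intersection, +0)
FG@6: {G} ∪ {C} = {C,G} (union, +1)
BCFGR@6: {T} ∪ {C,G} = {C,G,T} (union, +1)
BCFGRY@6: {C,G,T} ∪ {A} = {A,C,G,T} (union, +1)
CR@7: {A} ∩ {A} = {A} (intersection, +0)
BCR@7: {C} ∪ {A} = {A,C} (union, +1)
FG@7: {A} ∪ {G} = {A,G} (union, +1)
BCFGR@7: {A,C} ∩ {A,G} = {A} (intersection, +0)
BCFGRY@7: {A} ∩ {A} = {A} (intersection, +0)
per-site changes: [3, 1, 4, 3, 4, 3, 4, 2]; total = 24

24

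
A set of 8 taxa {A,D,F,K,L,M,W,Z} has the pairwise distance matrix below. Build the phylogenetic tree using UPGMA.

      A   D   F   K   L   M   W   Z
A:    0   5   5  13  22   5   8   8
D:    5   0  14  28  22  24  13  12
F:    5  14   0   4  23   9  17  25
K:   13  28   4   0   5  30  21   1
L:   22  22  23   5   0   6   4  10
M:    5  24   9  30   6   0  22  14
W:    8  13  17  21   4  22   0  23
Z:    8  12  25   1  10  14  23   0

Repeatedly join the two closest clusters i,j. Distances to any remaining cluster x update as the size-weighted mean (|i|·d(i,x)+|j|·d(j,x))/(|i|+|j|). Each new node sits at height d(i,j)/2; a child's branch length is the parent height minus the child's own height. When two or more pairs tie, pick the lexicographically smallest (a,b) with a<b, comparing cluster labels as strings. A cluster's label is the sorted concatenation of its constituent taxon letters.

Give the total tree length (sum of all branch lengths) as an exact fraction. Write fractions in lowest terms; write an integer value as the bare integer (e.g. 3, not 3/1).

step 1: merge (K,Z) at d=1; branch lengths K→1/2, Z→1/2; new cluster KZ
  updated: d(A,KZ)=21/2, d(D,KZ)=20, d(F,KZ)=29/2, d(KZ,L)=15/2, d(KZ,M)=22, d(KZ,W)=22
step 2: merge (L,W) at d=4; branch lengths L→2, W→2; new cluster LW
  updated: d(A,LW)=15, d(D,LW)=35/2, d(F,LW)=20, d(KZ,LW)=59/4, d(LW,M)=14
step 3: merge (A,D) at d=5; branch lengths A→5/2, D→5/2; new cluster AD
  updated: d(AD,F)=19/2, d(AD,KZ)=61/4, d(AD,LW)=65/4, d(AD,M)=29/2
step 4: merge (F,M) at d=9; branch lengths F→9/2, M→9/2; new cluster FM
  updated: d(AD,FM)=12, d(FM,KZ)=73/4, d(FM,LW)=17
step 5: merge (AD,FM) at d=12; branch lengths AD→7/2, FM→3/2; new cluster ADFM
  updated: d(ADFM,KZ)=67/4, d(ADFM,LW)=133/8
step 6: merge (KZ,LW) at d=59/4; branch lengths KZ→55/8, LW→43/8; new cluster KLWZ
  updated: d(ADFM,KLWZ)=267/16
step 7: merge (ADFM,KLWZ) at d=267/16; branch lengths ADFM→75/32, KLWZ→31/32; new cluster ADFKLMWZ
final tree: (((A:5/2,D:5/2):7/2,(F:9/2,M:9/2):3/2):75/32,((K:1/2,Z:1/2):55/8,(L:2,W:2):43/8):31/32)
total length: 633/16

633/16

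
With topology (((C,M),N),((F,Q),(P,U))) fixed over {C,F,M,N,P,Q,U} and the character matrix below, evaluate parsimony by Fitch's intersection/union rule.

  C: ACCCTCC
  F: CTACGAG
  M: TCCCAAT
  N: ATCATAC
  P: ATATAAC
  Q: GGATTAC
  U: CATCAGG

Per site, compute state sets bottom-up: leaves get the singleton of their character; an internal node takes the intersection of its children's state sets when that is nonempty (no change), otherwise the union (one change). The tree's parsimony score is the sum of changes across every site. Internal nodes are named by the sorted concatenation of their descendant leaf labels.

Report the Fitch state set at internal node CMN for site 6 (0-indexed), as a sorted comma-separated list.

site 0, node CM: C={A} ∪ M={T} → {A,T} (+1)
site 0, node CMN: CM={A,T} ∩ N={A} → {A} (+0)
site 0, node FQ: F={C} ∪ Q={G} → {C,G} (+1)
site 0, node PU: P={A} ∪ U={C} → {A,C} (+1)
site 0, node FPQU: FQ={C,G} ∩ PU={A,C} → {C} (+0)
site 0, node CFMNPQU: CMN={A} ∪ FPQU={C} → {A,C} (+1)
site 1, node CM: C={C} ∩ M={C} → {C} (+0)
site 1, node CMN: CM={C} ∪ N={T} → {C,T} (+1)
site 1, node FQ: F={T} ∪ Q={G} → {G,T} (+1)
site 1, node PU: P={T} ∪ U={A} → {A,T} (+1)
site 1, node FPQU: FQ={G,T} ∩ PU={A,T} → {T} (+0)
site 1, node CFMNPQU: CMN={C,T} ∩ FPQU={T} → {T} (+0)
site 2, node CM: C={C} ∩ M={C} → {C} (+0)
site 2, node CMN: CM={C} ∩ N={C} → {C} (+0)
site 2, node FQ: F={A} ∩ Q={A} → {A} (+0)
site 2, node PU: P={A} ∪ U={T} → {A,T} (+1)
site 2, node FPQU: FQ={A} ∩ PU={A,T} → {A} (+0)
site 2, node CFMNPQU: CMN={C} ∪ FPQU={A} → {A,C} (+1)
site 3, node CM: C={C} ∩ M={C} → {C} (+0)
site 3, node CMN: CM={C} ∪ N={A} → {A,C} (+1)
site 3, node FQ: F={C} ∪ Q={T} → {C,T} (+1)
site 3, node PU: P={T} ∪ U={C} → {C,T} (+1)
site 3, node FPQU: FQ={C,T} ∩ PU={C,T} → {C,T} (+0)
site 3, node CFMNPQU: CMN={A,C} ∩ FPQU={C,T} → {C} (+0)
site 4, node CM: C={T} ∪ M={A} → {A,T} (+1)
site 4, node CMN: CM={A,T} ∩ N={T} → {T} (+0)
site 4, node FQ: F={G} ∪ Q={T} → {G,T} (+1)
site 4, node PU: P={A} ∩ U={A} → {A} (+0)
site 4, node FPQU: FQ={G,T} ∪ PU={A} → {A,G,T} (+1)
site 4, node CFMNPQU: CMN={T} ∩ FPQU={A,G,T} → {T} (+0)
site 5, node CM: C={C} ∪ M={A} → {A,C} (+1)
site 5, node CMN: CM={A,C} ∩ N={A} → {A} (+0)
site 5, node FQ: F={A} ∩ Q={A} → {A} (+0)
site 5, node PU: P={A} ∪ U={G} → {A,G} (+1)
site 5, node FPQU: FQ={A} ∩ PU={A,G} → {A} (+0)
site 5, node CFMNPQU: CMN={A} ∩ FPQU={A} → {A} (+0)
site 6, node CM: C={C} ∪ M={T} → {C,T} (+1)
site 6, node CMN: CM={C,T} ∩ N={C} → {C} (+0)
site 6, node FQ: F={G} ∪ Q={C} → {C,G} (+1)
site 6, node PU: P={C} ∪ U={G} → {C,G} (+1)
site 6, node FPQU: FQ={C,G} ∩ PU={C,G} → {C,G} (+0)
site 6, node CFMNPQU: CMN={C} ∩ FPQU={C,G} → {C} (+0)
per-site changes: [4, 3, 2, 3, 3, 2, 3]; total = 20

C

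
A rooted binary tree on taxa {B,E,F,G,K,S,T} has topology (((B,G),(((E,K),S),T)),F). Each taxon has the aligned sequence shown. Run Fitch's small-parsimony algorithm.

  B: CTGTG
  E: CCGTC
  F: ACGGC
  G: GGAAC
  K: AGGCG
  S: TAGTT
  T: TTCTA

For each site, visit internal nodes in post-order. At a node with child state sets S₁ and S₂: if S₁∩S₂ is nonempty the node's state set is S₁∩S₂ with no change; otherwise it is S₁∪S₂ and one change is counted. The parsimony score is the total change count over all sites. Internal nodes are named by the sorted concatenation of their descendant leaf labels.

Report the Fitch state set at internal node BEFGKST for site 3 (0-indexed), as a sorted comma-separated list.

G,T

site 0, node BG: B={C} ∪ G={G} → {C,G} (+1)
site 0, node EK: E={C} ∪ K={A} → {A,C} (+1)
site 0, node EKS: EK={A,C} ∪ S={T} → {A,C,T} (+1)
site 0, node EKST: EKS={A,C,T} ∩ T={T} → {T} (+0)
site 0, node BEGKST: BG={C,G} ∪ EKST={T} → {C,G,T} (+1)
site 0, node BEFGKST: BEGKST={C,G,T} ∪ F={A} → {A,C,G,T} (+1)
site 1, node BG: B={T} ∪ G={G} → {G,T} (+1)
site 1, node EK: E={C} ∪ K={G} → {C,G} (+1)
site 1, node EKS: EK={C,G} ∪ S={A} → {A,C,G} (+1)
site 1, node EKST: EKS={A,C,G} ∪ T={T} → {A,C,G,T} (+1)
site 1, node BEGKST: BG={G,T} ∩ EKST={A,C,G,T} → {G,T} (+0)
site 1, node BEFGKST: BEGKST={G,T} ∪ F={C} → {C,G,T} (+1)
site 2, node BG: B={G} ∪ G={A} → {A,G} (+1)
site 2, node EK: E={G} ∩ K={G} → {G} (+0)
site 2, node EKS: EK={G} ∩ S={G} → {G} (+0)
site 2, node EKST: EKS={G} ∪ T={C} → {C,G} (+1)
site 2, node BEGKST: BG={A,G} ∩ EKST={C,G} → {G} (+0)
site 2, node BEFGKST: BEGKST={G} ∩ F={G} → {G} (+0)
site 3, node BG: B={T} ∪ G={A} → {A,T} (+1)
site 3, node EK: E={T} ∪ K={C} → {C,T} (+1)
site 3, node EKS: EK={C,T} ∩ S={T} → {T} (+0)
site 3, node EKST: EKS={T} ∩ T={T} → {T} (+0)
site 3, node BEGKST: BG={A,T} ∩ EKST={T} → {T} (+0)
site 3, node BEFGKST: BEGKST={T} ∪ F={G} → {G,T} (+1)
site 4, node BG: B={G} ∪ G={C} → {C,G} (+1)
site 4, node EK: E={C} ∪ K={G} → {C,G} (+1)
site 4, node EKS: EK={C,G} ∪ S={T} → {C,G,T} (+1)
site 4, node EKST: EKS={C,G,T} ∪ T={A} → {A,C,G,T} (+1)
site 4, node BEGKST: BG={C,G} ∩ EKST={A,C,G,T} → {C,G} (+0)
site 4, node BEFGKST: BEGKST={C,G} ∩ F={C} → {C} (+0)
per-site changes: [5, 5, 2, 3, 4]; total = 19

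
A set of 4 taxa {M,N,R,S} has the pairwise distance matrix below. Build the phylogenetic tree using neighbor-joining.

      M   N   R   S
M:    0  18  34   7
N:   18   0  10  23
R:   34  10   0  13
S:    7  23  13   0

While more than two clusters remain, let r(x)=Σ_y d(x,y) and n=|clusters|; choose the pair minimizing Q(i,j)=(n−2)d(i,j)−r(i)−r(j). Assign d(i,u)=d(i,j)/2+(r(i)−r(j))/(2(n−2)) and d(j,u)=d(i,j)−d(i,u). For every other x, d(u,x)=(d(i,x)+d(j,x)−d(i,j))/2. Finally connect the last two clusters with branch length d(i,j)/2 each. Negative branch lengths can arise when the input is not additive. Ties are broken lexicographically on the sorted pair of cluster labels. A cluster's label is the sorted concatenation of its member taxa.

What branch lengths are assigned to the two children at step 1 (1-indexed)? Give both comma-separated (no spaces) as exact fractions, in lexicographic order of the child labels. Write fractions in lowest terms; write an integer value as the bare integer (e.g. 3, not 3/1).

step 1: merge (M,S) at d=7, Q=-88; branch lengths M→15/2, S→-1/2; new cluster MS
  updated: d(MS,N)=17, d(MS,R)=20
step 2: merge (MS,N) at d=17, Q=-47; branch lengths MS→27/2, N→7/2; new cluster MNS
  updated: d(MNS,R)=13/2
step 3: merge (MNS,R) at d=13/2; branch lengths MNS→13/4, R→13/4; new cluster MNRS
final tree: (((M:15/2,S:-1/2):27/2,N:7/2):13/4,R:13/4)
total length: 61/2

15/2,-1/2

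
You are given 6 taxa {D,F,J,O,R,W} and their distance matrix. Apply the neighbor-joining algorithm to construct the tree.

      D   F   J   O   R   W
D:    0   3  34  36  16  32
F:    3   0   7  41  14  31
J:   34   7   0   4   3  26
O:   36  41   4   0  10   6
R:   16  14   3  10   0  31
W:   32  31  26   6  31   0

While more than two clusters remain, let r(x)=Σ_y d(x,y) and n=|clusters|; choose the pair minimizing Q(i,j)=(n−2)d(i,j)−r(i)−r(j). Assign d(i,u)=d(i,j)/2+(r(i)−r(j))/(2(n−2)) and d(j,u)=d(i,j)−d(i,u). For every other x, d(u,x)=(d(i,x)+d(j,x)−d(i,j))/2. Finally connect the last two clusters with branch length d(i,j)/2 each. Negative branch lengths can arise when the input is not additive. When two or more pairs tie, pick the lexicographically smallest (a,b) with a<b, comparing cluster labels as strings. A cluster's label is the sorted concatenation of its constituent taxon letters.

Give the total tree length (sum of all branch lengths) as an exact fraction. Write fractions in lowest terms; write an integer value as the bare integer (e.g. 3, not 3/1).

157/4

iteration 1: select D,F (d=3, Q=-205); attach at lengths (37/8, -13/8); label the merged cluster DF
  updated: d(DF,J)=19, d(DF,O)=37, d(DF,R)=27/2, d(DF,W)=30
iteration 2: select O,W (d=6, Q=-132); attach at lengths (-3, 9); label the merged cluster OW
  updated: d(DF,OW)=61/2, d(J,OW)=12, d(OW,R)=35/2
iteration 3: select DF,R (d=27/2, Q=-70); attach at lengths (14, -1/2); label the merged cluster DFR
  updated: d(DFR,J)=17/4, d(DFR,OW)=69/4
iteration 4: select DFR,J (d=17/4, Q=-67/2); attach at lengths (19/4, -1/2); label the merged cluster DFJR
  updated: d(DFJR,OW)=25/2
iteration 5: select DFJR,OW (d=25/2); attach at lengths (25/4, 25/4); label the merged cluster DFJORW
final tree: ((((D:37/8,F:-13/8):14,R:-1/2):19/4,J:-1/2):25/4,(O:-3,W:9):25/4)
total length: 157/4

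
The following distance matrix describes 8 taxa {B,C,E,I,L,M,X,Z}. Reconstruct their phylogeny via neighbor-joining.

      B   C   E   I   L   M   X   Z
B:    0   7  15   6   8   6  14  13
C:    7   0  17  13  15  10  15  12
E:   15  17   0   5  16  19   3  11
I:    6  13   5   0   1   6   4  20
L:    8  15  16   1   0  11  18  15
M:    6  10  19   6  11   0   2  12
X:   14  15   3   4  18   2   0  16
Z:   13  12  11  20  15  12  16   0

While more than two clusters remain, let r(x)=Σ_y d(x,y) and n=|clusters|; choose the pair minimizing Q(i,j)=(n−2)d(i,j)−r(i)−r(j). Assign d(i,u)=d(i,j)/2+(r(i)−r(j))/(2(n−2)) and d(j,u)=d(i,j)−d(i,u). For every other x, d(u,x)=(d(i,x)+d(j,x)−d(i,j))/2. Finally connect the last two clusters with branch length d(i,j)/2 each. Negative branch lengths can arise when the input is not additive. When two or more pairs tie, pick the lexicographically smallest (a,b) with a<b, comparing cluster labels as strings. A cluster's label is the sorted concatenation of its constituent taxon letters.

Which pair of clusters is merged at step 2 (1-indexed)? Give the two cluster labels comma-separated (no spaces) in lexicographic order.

I,L

iteration 1: select E,X (d=3, Q=-140); attach at lengths (8/3, 1/3); label the merged cluster EX
  updated: d(B,EX)=13, d(C,EX)=29/2, d(EX,I)=3, d(EX,L)=31/2, d(EX,M)=9, d(EX,Z)=12
iteration 2: select I,L (d=1, Q=-219/2); attach at lengths (-23/20, 43/20); label the merged cluster IL
  updated: d(B,IL)=13/2, d(C,IL)=27/2, d(EX,IL)=35/4, d(IL,M)=8, d(IL,Z)=17
iteration 3: select EX,IL (d=35/4, Q=-76); attach at lengths (77/16, 63/16); label the merged cluster EILX
  updated: d(B,EILX)=43/8, d(C,EILX)=77/8, d(EILX,M)=33/8, d(EILX,Z)=81/8
iteration 4: select C,Z (d=12, Q=-199/4); attach at lengths (55/12, 89/12); label the merged cluster CZ
  updated: d(B,CZ)=4, d(CZ,EILX)=31/8, d(CZ,M)=5
iteration 5: select B,CZ (d=4, Q=-81/4); attach at lengths (21/8, 11/8); label the merged cluster BCZ
  updated: d(BCZ,EILX)=21/8, d(BCZ,M)=7/2
iteration 6: select BCZ,EILX (d=21/8, Q=-41/4); attach at lengths (1, 13/8); label the merged cluster BCEILXZ
  updated: d(BCEILXZ,M)=5/2
iteration 7: select BCEILXZ,M (d=5/2); attach at lengths (5/4, 5/4); label the merged cluster BCEILMXZ
final tree: (((B:21/8,(C:55/12,Z:89/12):11/8):1,((E:8/3,X:1/3):77/16,(I:-23/20,L:43/20):63/16):13/8):5/4,M:5/4)
total length: 271/8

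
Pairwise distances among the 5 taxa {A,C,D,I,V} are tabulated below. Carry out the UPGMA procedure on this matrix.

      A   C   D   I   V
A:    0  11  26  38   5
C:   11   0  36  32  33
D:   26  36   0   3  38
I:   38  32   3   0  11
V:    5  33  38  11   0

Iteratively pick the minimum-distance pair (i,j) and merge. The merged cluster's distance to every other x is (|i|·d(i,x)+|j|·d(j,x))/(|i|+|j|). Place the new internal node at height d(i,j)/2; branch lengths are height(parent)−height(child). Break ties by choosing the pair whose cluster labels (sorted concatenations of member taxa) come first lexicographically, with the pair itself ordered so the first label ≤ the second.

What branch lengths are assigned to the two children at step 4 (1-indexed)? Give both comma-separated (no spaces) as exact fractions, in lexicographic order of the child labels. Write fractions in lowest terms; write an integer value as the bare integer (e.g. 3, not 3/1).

49/12,163/12

1. join D+I (d=3) ⇒ DI; edges |D|=3/2, |I|=3/2
  updated: d(A,DI)=32, d(C,DI)=34, d(DI,V)=49/2
2. join A+V (d=5) ⇒ AV; edges |A|=5/2, |V|=5/2
  updated: d(AV,C)=22, d(AV,DI)=113/4
3. join AV+C (d=22) ⇒ ACV; edges |AV|=17/2, |C|=11
  updated: d(ACV,DI)=181/6
4. join ACV+DI (d=181/6) ⇒ ACDIV; edges |ACV|=49/12, |DI|=163/12
final tree: (((A:5/2,V:5/2):17/2,C:11):49/12,(D:3/2,I:3/2):163/12)
total length: 271/6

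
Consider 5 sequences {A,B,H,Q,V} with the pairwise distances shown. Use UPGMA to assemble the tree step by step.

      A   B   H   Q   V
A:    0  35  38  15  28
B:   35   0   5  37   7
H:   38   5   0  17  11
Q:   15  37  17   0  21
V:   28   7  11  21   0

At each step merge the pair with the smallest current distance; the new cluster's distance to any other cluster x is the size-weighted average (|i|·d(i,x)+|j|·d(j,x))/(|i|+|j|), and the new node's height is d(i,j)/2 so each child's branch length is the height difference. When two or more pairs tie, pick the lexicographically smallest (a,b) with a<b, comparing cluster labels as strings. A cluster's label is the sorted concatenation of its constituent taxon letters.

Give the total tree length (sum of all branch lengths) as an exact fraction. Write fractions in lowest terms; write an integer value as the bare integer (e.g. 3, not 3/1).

263/6

step 1: merge (B,H) at d=5; branch lengths B→5/2, H→5/2; new cluster BH
  updated: d(A,BH)=73/2, d(BH,Q)=27, d(BH,V)=9
step 2: merge (BH,V) at d=9; branch lengths BH→2, V→9/2; new cluster BHV
  updated: d(A,BHV)=101/3, d(BHV,Q)=25
step 3: merge (A,Q) at d=15; branch lengths A→15/2, Q→15/2; new cluster AQ
  updated: d(AQ,BHV)=88/3
step 4: merge (AQ,BHV) at d=88/3; branch lengths AQ→43/6, BHV→61/6; new cluster ABHQV
final tree: ((A:15/2,Q:15/2):43/6,((B:5/2,H:5/2):2,V:9/2):61/6)
total length: 263/6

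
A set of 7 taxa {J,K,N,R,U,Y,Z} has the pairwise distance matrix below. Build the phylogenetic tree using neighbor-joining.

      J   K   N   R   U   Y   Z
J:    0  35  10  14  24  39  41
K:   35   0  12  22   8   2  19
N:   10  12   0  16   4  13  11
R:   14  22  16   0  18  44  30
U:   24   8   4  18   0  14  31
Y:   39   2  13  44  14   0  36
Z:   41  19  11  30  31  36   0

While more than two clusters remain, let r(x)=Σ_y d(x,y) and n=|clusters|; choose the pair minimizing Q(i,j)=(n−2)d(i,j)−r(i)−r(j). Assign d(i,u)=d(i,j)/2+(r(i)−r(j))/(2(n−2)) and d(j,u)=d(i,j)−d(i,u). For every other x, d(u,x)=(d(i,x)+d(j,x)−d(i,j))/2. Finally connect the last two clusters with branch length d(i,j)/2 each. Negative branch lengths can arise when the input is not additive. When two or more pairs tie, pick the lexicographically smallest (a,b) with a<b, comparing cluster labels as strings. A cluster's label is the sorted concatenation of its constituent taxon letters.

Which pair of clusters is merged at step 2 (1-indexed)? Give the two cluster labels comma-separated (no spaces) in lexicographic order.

K,Y

step 1: merge (J,R) at d=14, Q=-237; branch lengths J→89/10, R→51/10; new cluster JR
  updated: d(JR,K)=43/2, d(JR,N)=6, d(JR,U)=14, d(JR,Y)=69/2, d(JR,Z)=57/2
step 2: merge (K,Y) at d=2, Q=-154; branch lengths K→-29/8, Y→45/8; new cluster KY
  updated: d(JR,KY)=27, d(KY,N)=23/2, d(KY,U)=10, d(KY,Z)=53/2
step 3: merge (KY,U) at d=10, Q=-104; branch lengths KY→23/3, U→7/3; new cluster KUY
  updated: d(JR,KUY)=31/2, d(KUY,N)=11/4, d(KUY,Z)=95/4
step 4: merge (JR,KUY) at d=31/2, Q=-61; branch lengths JR→39/4, KUY→23/4; new cluster JKRUY
  updated: d(JKRUY,N)=-27/8, d(JKRUY,Z)=147/8
step 5: merge (JKRUY,N) at d=-27/8, Q=-26; branch lengths JKRUY→2, N→-43/8; new cluster JKNRUY
  updated: d(JKNRUY,Z)=131/8
step 6: merge (JKNRUY,Z) at d=131/8; branch lengths JKNRUY→131/16, Z→131/16; new cluster JKNRUYZ
final tree: ((((J:89/10,R:51/10):39/4,((K:-29/8,Y:45/8):23/3,U:7/3):23/4):2,N:-43/8):131/16,Z:131/16)
total length: 109/2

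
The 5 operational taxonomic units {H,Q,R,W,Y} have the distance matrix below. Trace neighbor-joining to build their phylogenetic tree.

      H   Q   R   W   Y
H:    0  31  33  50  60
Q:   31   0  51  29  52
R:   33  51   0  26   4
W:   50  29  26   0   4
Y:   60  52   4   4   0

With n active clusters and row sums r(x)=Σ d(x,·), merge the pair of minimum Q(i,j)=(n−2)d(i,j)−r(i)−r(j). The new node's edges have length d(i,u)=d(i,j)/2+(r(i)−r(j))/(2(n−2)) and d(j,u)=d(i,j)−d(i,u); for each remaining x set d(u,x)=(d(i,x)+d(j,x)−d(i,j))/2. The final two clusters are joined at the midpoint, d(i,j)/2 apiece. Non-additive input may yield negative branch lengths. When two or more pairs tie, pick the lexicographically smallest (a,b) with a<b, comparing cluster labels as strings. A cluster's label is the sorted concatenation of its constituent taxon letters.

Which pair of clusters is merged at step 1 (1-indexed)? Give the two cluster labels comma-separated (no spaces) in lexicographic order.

H,Q

step 1: merge (H,Q) at d=31, Q=-244; branch lengths H→52/3, Q→41/3; new cluster HQ
  updated: d(HQ,R)=53/2, d(HQ,W)=24, d(HQ,Y)=81/2
step 2: merge (HQ,W) at d=24, Q=-97; branch lengths HQ→85/4, W→11/4; new cluster HQW
  updated: d(HQW,R)=57/4, d(HQW,Y)=41/4
step 3: merge (HQW,R) at d=57/4, Q=-57/2; branch lengths HQW→41/4, R→4; new cluster HQRW
  updated: d(HQRW,Y)=0
step 4: merge (HQRW,Y) at d=0; branch lengths HQRW→0, Y→0; new cluster HQRWY
final tree: ((((H:52/3,Q:41/3):85/4,W:11/4):41/4,R:4):0,Y:0)
total length: 277/4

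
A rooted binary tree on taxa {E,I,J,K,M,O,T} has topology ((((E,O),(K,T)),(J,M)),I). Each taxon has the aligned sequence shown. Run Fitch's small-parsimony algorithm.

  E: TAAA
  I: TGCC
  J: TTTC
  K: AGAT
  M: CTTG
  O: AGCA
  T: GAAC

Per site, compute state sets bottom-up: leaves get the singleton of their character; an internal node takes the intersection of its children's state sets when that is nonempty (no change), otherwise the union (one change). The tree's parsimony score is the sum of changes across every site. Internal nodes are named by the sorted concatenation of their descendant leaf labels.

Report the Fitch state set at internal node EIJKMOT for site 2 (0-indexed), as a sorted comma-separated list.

site 0, node EO: E={T} ∪ O={A} → {A,T} (+1)
site 0, node KT: K={A} ∪ T={G} → {A,G} (+1)
site 0, node EKOT: EO={A,T} ∩ KT={A,G} → {A} (+0)
site 0, node JM: J={T} ∪ M={C} → {C,T} (+1)
site 0, node EJKMOT: EKOT={A} ∪ JM={C,T} → {A,C,T} (+1)
site 0, node EIJKMOT: EJKMOT={A,C,T} ∩ I={T} → {T} (+0)
site 1, node EO: E={A} ∪ O={G} → {A,G} (+1)
site 1, node KT: K={G} ∪ T={A} → {A,G} (+1)
site 1, node EKOT: EO={A,G} ∩ KT={A,G} → {A,G} (+0)
site 1, node JM: J={T} ∩ M={T} → {T} (+0)
site 1, node EJKMOT: EKOT={A,G} ∪ JM={T} → {A,G,T} (+1)
site 1, node EIJKMOT: EJKMOT={A,G,T} ∩ I={G} → {G} (+0)
site 2, node EO: E={A} ∪ O={C} → {A,C} (+1)
site 2, node KT: K={A} ∩ T={A} → {A} (+0)
site 2, node EKOT: EO={A,C} ∩ KT={A} → {A} (+0)
site 2, node JM: J={T} ∩ M={T} → {T} (+0)
site 2, node EJKMOT: EKOT={A} ∪ JM={T} → {A,T} (+1)
site 2, node EIJKMOT: EJKMOT={A,T} ∪ I={C} → {A,C,T} (+1)
site 3, node EO: E={A} ∩ O={A} → {A} (+0)
site 3, node KT: K={T} ∪ T={C} → {C,T} (+1)
site 3, node EKOT: EO={A} ∪ KT={C,T} → {A,C,T} (+1)
site 3, node JM: J={C} ∪ M={G} → {C,G} (+1)
site 3, node EJKMOT: EKOT={A,C,T} ∩ JM={C,G} → {C} (+0)
site 3, node EIJKMOT: EJKMOT={C} ∩ I={C} → {C} (+0)
per-site changes: [4, 3, 3, 3]; total = 13

A,C,T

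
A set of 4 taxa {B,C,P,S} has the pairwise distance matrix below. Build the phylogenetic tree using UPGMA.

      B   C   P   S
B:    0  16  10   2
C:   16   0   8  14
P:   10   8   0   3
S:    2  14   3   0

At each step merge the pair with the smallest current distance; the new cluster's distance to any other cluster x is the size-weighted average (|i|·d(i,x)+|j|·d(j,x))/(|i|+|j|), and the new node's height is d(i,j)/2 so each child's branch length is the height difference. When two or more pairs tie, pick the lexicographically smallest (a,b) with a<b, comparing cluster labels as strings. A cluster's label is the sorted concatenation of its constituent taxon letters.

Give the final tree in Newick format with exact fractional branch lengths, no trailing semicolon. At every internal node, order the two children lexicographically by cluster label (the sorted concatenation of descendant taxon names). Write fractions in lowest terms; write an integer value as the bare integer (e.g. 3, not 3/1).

(((B:1,S:1):9/4,P:13/4):37/12,C:19/3)

iteration 1: select B,S (d=2); attach at lengths (1, 1); label the merged cluster BS
  updated: d(BS,C)=15, d(BS,P)=13/2
iteration 2: select BS,P (d=13/2); attach at lengths (9/4, 13/4); label the merged cluster BPS
  updated: d(BPS,C)=38/3
iteration 3: select BPS,C (d=38/3); attach at lengths (37/12, 19/3); label the merged cluster BCPS
final tree: (((B:1,S:1):9/4,P:13/4):37/12,C:19/3)
total length: 203/12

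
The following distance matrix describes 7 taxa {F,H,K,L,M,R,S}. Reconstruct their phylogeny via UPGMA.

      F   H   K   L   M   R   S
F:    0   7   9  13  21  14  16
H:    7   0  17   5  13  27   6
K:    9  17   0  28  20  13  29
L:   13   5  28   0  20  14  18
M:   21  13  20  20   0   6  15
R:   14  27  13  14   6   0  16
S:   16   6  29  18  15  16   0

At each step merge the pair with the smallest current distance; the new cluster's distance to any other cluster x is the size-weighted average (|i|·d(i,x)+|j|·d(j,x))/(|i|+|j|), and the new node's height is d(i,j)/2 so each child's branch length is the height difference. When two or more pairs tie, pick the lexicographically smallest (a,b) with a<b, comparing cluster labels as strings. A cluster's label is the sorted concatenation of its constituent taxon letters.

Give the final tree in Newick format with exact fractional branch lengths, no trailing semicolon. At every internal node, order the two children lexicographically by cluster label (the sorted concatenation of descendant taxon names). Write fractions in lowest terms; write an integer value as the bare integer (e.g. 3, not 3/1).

(((F:9/2,K:9/2):4,(M:3,R:3):11/2):11/24,((H:5/2,L:5/2):7/2,S:6):71/24)

1. join H+L (d=5) ⇒ HL; edges |H|=5/2, |L|=5/2
  updated: d(F,HL)=10, d(HL,K)=45/2, d(HL,M)=33/2, d(HL,R)=41/2, d(HL,S)=12
2. join M+R (d=6) ⇒ MR; edges |M|=3, |R|=3
  updated: d(F,MR)=35/2, d(HL,MR)=37/2, d(K,MR)=33/2, d(MR,S)=31/2
3. join F+K (d=9) ⇒ FK; edges |F|=9/2, |K|=9/2
  updated: d(FK,HL)=65/4, d(FK,MR)=17, d(FK,S)=45/2
4. join HL+S (d=12) ⇒ HLS; edges |HL|=7/2, |S|=6
  updated: d(FK,HLS)=55/3, d(HLS,MR)=35/2
5. join FK+MR (d=17) ⇒ FKMR; edges |FK|=4, |MR|=11/2
  updated: d(FKMR,HLS)=215/12
6. join FKMR+HLS (d=215/12) ⇒ FHKLMRS; edges |FKMR|=11/24, |HLS|=71/24
final tree: (((F:9/2,K:9/2):4,(M:3,R:3):11/2):11/24,((H:5/2,L:5/2):7/2,S:6):71/24)
total length: 509/12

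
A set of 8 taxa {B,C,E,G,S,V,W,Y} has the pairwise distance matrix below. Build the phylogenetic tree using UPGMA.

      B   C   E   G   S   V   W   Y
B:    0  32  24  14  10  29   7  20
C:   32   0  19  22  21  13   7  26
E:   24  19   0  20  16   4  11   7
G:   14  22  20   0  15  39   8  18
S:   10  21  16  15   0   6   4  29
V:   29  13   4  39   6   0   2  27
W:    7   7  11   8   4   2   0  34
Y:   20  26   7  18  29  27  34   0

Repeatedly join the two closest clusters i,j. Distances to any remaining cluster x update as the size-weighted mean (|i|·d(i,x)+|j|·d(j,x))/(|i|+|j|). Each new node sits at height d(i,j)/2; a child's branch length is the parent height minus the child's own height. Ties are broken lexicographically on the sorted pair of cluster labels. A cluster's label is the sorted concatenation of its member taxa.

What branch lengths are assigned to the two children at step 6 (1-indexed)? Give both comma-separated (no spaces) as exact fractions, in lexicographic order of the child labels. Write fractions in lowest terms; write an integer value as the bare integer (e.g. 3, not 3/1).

iteration 1: select V,W (d=2); attach at lengths (1, 1); label the merged cluster VW
  updated: d(B,VW)=18, d(C,VW)=10, d(E,VW)=15/2, d(G,VW)=47/2, d(S,VW)=5, d(VW,Y)=61/2
iteration 2: select S,VW (d=5); attach at lengths (5/2, 3/2); label the merged cluster SVW
  updated: d(B,SVW)=46/3, d(C,SVW)=41/3, d(E,SVW)=31/3, d(G,SVW)=62/3, d(SVW,Y)=30
iteration 3: select E,Y (d=7); attach at lengths (7/2, 7/2); label the merged cluster EY
  updated: d(B,EY)=22, d(C,EY)=45/2, d(EY,G)=19, d(EY,SVW)=121/6
iteration 4: select C,SVW (d=41/3); attach at lengths (41/6, 13/3); label the merged cluster CSVW
  updated: d(B,CSVW)=39/2, d(CSVW,EY)=83/4, d(CSVW,G)=21
iteration 5: select B,G (d=14); attach at lengths (7, 7); label the merged cluster BG
  updated: d(BG,CSVW)=81/4, d(BG,EY)=41/2
iteration 6: select BG,CSVW (d=81/4); attach at lengths (25/8, 79/24); label the merged cluster BCGSVW
  updated: d(BCGSVW,EY)=62/3
iteration 7: select BCGSVW,EY (d=62/3); attach at lengths (5/24, 41/6); label the merged cluster BCEGSVWY
final tree: (((B:7,G:7):25/8,(C:41/6,(S:5/2,(V:1,W:1):3/2):13/3):79/24):5/24,(E:7/2,Y:7/2):41/6)
total length: 413/8

25/8,79/24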